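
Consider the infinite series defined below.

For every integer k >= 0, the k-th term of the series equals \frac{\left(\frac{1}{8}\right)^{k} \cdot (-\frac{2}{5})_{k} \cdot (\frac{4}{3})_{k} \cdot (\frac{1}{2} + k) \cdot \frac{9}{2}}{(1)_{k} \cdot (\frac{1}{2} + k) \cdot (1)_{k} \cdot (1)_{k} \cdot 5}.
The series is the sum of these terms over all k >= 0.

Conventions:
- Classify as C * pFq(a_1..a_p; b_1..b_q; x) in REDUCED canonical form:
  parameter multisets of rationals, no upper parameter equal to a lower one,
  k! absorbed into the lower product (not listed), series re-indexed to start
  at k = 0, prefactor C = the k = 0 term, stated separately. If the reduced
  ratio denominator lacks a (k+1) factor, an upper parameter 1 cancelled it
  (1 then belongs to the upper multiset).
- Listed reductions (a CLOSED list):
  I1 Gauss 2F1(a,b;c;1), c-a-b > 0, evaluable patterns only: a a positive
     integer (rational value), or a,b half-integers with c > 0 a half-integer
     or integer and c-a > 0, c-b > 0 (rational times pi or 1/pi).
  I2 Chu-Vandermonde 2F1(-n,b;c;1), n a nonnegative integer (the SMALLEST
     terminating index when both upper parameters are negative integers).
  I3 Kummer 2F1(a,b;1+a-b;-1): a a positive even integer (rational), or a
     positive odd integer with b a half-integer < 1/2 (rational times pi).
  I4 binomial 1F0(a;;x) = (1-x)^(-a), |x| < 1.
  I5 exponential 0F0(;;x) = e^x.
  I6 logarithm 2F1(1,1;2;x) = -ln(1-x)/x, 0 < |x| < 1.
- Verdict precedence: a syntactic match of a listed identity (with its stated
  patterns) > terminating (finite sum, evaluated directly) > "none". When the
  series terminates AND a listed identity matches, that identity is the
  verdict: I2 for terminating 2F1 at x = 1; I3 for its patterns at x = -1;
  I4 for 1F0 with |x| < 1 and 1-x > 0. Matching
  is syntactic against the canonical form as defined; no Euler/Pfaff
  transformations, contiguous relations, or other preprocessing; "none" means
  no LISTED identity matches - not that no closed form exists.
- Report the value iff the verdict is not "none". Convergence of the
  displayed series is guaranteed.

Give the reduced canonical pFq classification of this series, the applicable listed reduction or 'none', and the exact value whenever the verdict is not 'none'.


With C = \frac{9}{10}: the canonical form is 2F2(-\frac{2}{5}, \frac{4}{3}; 1, 1; \frac{1}{8}). Verdict: none here - no I1-I6 shape fits x = \frac{1}{8} with lower {1, 1}.

Structural cue: with t_0 = \frac{9}{10}, (1)_k (C = 9/10, x = 1/8) is k! itself.
Adjacent-term ratio: r(k) = \frac{1}{8} * (k-\frac{2}{5}) (k+\frac{4}{3}) / [(k+1) (k+1) (k+1)] - poly over poly, x = \frac{1}{8} from leading terms; C = \frac{9}{10} at k = 0.


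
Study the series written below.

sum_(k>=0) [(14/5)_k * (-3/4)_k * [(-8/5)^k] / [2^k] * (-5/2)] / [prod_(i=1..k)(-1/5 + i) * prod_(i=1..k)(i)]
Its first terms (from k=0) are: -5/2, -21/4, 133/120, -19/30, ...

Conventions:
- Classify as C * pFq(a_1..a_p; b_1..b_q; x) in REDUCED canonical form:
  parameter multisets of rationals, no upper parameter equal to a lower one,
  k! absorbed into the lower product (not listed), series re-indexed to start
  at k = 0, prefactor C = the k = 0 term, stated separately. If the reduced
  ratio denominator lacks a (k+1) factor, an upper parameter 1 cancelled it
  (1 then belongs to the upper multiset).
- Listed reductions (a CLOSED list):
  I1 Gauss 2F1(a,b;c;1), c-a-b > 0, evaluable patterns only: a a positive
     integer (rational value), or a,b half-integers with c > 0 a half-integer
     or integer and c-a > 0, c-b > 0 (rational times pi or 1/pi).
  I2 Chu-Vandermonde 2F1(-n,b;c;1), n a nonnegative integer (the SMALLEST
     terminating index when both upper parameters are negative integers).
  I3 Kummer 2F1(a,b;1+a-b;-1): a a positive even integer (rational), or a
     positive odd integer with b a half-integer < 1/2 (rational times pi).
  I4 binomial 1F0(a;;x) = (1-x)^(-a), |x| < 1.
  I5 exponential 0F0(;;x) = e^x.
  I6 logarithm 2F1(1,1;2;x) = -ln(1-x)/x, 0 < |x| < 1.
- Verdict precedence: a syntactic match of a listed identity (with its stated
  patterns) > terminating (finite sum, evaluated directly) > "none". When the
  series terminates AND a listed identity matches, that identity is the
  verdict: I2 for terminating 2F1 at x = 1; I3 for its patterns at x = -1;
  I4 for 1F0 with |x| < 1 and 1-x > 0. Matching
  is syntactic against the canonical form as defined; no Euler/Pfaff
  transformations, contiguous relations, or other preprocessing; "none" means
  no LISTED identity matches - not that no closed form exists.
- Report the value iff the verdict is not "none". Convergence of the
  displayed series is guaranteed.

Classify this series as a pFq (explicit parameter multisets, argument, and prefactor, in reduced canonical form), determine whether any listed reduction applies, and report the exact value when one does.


Canonical form: C = -5/2 times 2F1 with upper {-3/4, 14/5}, lower {4/5}, x = -4/5. Verdict: none - this 2F1 at x = -4/5 matches no listed pattern, and upper {-3/4, 14/5} holds no stopper.

The tell: t_0 being -5/2, the product of the first k integers (C = -5/2, x = -4/5) is k!.
Adjacent-term ratio: r(k) = (-4/5) * (k-3/4) (k+14/5) / [(k+4/5) (k+1)] - rational in k. x = (-4/5); t_0 = -5/2; negate the roots.


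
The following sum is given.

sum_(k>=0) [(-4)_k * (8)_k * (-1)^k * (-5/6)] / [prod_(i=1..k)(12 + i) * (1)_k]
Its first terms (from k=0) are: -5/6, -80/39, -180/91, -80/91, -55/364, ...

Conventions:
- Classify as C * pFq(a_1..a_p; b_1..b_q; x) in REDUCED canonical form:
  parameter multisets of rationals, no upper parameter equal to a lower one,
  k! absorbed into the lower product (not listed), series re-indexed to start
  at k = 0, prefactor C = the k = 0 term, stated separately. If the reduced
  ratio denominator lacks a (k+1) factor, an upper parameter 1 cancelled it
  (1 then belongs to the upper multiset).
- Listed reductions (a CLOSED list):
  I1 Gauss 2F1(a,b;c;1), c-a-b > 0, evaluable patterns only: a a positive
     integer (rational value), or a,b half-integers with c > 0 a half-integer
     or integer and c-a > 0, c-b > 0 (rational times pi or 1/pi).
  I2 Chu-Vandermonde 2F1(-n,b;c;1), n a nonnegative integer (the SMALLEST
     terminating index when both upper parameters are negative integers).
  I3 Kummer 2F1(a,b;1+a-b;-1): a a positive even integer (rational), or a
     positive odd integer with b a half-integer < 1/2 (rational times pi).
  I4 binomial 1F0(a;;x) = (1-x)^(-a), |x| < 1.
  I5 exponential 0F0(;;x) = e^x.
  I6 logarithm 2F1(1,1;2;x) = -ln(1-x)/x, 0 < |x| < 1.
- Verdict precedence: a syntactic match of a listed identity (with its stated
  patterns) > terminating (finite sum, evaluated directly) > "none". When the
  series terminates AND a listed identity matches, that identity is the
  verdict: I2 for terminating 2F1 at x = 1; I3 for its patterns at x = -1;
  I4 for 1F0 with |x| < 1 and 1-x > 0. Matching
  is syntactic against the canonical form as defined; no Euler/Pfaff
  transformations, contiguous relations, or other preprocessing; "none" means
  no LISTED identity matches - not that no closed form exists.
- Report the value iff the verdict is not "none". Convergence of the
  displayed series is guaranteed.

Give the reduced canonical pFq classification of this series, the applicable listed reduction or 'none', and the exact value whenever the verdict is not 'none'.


Reduced: x = -1, 2F1, upper = {-4, 8}, lower = {13}, C = -5/6. Verdict: the Kummer evaluation I3 applies (x = -1; c = 13 equals 1+a-b for upper {-4, 8}: listed pattern). Sum: -165/28.

Key step: with t_0 = -5/6, (1)_k (prefactor -5/6) is k! itself.
Adjacent-term ratio: r(k) = (-1) * (k-4) (k+8) / [(k+13) (k+1)] - rational in k. x = (-1); t_0 = -5/6; negate the roots.


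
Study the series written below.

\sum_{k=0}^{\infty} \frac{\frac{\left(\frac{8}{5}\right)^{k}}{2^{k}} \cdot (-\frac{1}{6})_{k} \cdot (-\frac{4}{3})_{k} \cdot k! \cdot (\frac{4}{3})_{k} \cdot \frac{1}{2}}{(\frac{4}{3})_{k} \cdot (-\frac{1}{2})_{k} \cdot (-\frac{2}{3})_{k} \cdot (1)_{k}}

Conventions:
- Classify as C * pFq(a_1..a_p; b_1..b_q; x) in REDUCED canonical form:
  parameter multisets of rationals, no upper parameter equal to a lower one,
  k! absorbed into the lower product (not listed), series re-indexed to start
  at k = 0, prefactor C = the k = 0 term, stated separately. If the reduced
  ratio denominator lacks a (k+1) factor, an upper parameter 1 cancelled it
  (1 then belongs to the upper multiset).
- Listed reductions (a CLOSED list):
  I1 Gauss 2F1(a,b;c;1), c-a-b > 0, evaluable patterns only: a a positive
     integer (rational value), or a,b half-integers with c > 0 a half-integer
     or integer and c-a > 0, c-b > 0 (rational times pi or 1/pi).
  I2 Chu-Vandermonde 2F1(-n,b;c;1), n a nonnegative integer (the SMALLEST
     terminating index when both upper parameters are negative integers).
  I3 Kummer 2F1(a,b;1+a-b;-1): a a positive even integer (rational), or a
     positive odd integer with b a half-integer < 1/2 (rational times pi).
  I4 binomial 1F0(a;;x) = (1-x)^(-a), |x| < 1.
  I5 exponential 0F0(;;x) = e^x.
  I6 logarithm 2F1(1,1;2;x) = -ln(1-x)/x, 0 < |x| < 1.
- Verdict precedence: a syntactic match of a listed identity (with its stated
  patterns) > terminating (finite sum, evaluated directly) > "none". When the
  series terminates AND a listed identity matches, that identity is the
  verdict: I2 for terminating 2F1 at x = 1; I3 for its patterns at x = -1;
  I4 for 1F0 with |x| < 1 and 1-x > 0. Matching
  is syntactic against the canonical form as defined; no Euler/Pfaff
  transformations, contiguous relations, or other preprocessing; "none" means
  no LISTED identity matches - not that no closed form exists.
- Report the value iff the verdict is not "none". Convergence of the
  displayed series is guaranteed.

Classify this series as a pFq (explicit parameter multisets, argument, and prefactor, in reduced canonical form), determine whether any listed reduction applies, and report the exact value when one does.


Prefactor \frac{1}{2}, argument \frac{4}{5}: 3F2 with upper {-\frac{4}{3}, -\frac{1}{6}, 1} over lower {-\frac{2}{3}, -\frac{1}{2}}. Verdict: none - at argument \frac{4}{5} the multisets {-\frac{4}{3}, -\frac{1}{6}, 1} ; {-\frac{2}{3}, -\frac{1}{2}} match no listed identity.

The tell: from the first term \frac{1}{2}: (1)_k (C = 1/2) is k! itself.
Consecutive-term ratio: r(k) = \frac{4}{5} * (k-\frac{4}{3}) (k-\frac{1}{6}) (k+1) / [(k-\frac{2}{3}) (k-\frac{1}{2}) (k+1)] - rational in k. x = \frac{4}{5}; t_0 = \frac{1}{2}; negate the roots.


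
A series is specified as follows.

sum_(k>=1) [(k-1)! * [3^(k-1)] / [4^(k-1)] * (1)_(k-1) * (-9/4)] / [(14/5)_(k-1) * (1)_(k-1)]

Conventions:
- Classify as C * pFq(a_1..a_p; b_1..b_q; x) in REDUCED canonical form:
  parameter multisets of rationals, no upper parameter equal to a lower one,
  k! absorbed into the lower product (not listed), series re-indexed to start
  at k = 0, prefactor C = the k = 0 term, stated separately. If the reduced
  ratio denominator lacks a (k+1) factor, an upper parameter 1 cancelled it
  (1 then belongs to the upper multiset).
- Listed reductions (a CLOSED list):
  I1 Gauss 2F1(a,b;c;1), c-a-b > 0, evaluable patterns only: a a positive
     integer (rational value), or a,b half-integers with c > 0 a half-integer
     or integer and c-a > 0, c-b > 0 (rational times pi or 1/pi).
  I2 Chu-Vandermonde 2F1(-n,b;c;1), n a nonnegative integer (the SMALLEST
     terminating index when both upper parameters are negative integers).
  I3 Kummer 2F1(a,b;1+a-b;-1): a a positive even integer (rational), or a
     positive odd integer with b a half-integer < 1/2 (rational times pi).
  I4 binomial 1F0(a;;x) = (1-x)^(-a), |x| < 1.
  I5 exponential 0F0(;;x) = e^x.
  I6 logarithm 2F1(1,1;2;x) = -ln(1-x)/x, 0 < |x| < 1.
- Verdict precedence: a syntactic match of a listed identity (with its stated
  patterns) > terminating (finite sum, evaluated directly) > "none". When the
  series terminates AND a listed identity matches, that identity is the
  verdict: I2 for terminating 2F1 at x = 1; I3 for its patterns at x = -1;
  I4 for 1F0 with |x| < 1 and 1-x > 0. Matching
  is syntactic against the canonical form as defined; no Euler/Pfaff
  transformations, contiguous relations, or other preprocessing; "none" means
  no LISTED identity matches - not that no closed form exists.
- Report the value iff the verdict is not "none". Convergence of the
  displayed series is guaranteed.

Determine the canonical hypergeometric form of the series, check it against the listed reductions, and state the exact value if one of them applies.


Canonical form: C = -9/4 times 2F1 with upper {1, 1}, lower {14/5}, x = 3/4. Verdict: none. Every listed pattern misses the 2F1 form at 3/4, upper {1, 1}.

The tell: with t_0 = -9/4, the factorial ratio (prefactor -9/4) (k+a-1)!/(a-1)! is a rising factorial (a)_k.
Adjacent-term ratio: r(k) = (3/4) * (k+1) (k+1) / [(k+14/5) (k+1)] - rational in k. x = (3/4); t_0 = -9/4; negate the roots.


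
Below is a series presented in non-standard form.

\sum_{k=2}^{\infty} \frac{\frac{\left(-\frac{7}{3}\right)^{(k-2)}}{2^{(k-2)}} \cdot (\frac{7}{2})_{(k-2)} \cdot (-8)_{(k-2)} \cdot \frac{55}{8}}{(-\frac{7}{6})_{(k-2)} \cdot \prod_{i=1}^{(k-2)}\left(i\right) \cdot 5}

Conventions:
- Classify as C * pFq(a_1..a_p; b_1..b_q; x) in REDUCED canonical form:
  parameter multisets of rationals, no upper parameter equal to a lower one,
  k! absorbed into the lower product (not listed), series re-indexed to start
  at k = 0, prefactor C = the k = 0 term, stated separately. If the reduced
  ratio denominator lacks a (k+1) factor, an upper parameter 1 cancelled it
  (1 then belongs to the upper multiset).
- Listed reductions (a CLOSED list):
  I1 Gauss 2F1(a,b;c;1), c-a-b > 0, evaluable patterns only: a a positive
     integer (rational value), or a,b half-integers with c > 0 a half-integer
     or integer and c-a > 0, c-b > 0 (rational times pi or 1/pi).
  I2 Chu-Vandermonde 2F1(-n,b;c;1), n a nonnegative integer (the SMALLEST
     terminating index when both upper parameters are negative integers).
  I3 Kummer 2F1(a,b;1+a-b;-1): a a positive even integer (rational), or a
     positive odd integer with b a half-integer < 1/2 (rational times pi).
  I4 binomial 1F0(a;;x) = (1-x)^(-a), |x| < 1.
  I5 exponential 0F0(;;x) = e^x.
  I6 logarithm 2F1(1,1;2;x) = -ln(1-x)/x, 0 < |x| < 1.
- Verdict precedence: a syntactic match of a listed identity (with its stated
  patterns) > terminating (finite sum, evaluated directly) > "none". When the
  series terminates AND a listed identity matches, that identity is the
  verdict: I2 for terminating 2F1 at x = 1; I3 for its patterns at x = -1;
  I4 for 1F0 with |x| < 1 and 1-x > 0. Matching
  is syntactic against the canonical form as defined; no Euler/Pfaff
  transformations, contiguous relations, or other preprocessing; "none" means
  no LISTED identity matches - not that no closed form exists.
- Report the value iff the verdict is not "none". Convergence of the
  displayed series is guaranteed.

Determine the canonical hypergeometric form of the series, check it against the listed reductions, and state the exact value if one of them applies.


Canonical form: C = \frac{11}{8} times 2F1 with upper {-8, \frac{7}{2}}, lower {-\frac{7}{6}}, x = -\frac{7}{6}. Verdict: terminating - the sum ends at index 8 because -8 is a negative integer; exact evaluation follows. Sum: \frac{74682759924729}{23222272}.

The tell: from the first term \frac{11}{8}: the product of the first k integers (C = 11/8) is k!.
Consecutive-term ratio: r(k) = -\frac{7}{6} * (k-8) (k+\frac{7}{2}) / [(k-\frac{7}{6}) (k+1)] - poly over poly, x = -\frac{7}{6} from leading terms; C = \frac{11}{8} at k = 0.


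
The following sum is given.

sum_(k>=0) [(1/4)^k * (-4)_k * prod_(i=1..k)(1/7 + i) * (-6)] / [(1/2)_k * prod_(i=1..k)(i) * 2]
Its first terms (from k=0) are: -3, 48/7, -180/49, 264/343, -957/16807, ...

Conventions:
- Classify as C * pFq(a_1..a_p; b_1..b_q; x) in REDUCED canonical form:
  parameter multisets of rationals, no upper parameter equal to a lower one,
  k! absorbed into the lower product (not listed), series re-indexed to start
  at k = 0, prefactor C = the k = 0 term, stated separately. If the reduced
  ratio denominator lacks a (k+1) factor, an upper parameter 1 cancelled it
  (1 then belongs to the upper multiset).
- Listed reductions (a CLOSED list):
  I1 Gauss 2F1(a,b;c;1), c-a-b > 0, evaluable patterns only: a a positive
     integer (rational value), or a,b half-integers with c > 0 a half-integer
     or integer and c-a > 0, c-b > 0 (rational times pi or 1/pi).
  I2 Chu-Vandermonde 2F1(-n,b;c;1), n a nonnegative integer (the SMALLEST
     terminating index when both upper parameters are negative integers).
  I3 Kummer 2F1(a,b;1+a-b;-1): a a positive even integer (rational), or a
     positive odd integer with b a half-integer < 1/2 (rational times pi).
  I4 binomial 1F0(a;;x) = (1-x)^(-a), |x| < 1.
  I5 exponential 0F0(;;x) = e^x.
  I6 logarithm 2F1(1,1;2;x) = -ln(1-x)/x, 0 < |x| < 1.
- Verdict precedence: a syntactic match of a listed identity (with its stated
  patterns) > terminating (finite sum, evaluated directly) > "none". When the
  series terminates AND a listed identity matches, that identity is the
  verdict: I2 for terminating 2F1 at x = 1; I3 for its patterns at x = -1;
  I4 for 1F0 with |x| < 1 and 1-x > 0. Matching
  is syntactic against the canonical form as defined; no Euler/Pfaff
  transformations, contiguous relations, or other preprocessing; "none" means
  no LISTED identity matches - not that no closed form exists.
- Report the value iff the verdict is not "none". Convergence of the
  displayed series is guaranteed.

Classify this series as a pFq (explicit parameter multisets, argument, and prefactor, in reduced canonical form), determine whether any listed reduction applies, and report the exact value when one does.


Classification (C = -3): 2F1 with upper {-4, 8/7}, lower {1/2}, argument x = 1/4. Verdict: terminating - upper parameter -4 makes this a finite sum (last index 4), evaluated exactly. Sum: 15066/16807.

Structural cue: x = (1/4) and the running product (C = -3) telescopes to a rising factorial.
Ratio: r(k) = (1/4) * (k-4) (k+8/7) / [(k+1/2) (k+1)] - rational in k, leading ratio (1/4); with t_0 = -3, classification follows.


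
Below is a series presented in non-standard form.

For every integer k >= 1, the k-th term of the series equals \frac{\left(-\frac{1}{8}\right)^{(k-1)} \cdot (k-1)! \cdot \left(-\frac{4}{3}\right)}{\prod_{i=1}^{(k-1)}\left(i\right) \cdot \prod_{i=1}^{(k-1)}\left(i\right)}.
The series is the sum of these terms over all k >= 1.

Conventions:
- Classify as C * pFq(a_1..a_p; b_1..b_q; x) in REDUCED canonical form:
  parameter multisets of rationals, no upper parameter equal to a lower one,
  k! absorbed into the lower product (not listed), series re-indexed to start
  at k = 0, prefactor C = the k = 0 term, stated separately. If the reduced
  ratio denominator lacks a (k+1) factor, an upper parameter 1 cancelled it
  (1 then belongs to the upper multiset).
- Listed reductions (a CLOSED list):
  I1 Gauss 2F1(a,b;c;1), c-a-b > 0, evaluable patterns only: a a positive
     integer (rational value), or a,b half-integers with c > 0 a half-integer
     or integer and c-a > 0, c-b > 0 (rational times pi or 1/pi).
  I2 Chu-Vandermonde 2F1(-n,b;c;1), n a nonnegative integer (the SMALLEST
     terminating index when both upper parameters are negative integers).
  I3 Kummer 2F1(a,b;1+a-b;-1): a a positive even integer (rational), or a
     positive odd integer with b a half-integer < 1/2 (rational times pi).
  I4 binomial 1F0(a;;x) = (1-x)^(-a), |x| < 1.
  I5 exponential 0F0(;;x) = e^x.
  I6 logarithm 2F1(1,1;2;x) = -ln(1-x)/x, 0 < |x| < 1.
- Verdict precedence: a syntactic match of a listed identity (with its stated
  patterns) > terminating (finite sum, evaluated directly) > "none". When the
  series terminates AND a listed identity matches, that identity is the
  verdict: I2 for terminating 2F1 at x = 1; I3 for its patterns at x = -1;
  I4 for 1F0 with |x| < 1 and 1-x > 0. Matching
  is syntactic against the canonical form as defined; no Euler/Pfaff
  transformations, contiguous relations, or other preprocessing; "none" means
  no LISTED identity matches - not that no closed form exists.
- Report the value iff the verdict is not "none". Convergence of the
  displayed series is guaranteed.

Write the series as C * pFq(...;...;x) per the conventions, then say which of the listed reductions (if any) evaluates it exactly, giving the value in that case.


At argument -\frac{1}{8}: a 0F0 with upper {-}, lower {-}, scaled by C = -\frac{4}{3}. Verdict (x = -\frac{1}{8}): the exponential series (I5) applies (the 0F0 exponential series at x = -\frac{1}{8}). Hence: \left(-\frac{4}{3}\right) \cdot e^{-\frac{1}{8}}.

The tell: from the first term -\frac{4}{3}: the product of the first k integers (C = -4/3) is k!.
Ratio: r(k) = -\frac{1}{8} * 1 / [(k+1)] ; factor over Q: parameters, x = -\frac{1}{8}, and C = -\frac{4}{3}.


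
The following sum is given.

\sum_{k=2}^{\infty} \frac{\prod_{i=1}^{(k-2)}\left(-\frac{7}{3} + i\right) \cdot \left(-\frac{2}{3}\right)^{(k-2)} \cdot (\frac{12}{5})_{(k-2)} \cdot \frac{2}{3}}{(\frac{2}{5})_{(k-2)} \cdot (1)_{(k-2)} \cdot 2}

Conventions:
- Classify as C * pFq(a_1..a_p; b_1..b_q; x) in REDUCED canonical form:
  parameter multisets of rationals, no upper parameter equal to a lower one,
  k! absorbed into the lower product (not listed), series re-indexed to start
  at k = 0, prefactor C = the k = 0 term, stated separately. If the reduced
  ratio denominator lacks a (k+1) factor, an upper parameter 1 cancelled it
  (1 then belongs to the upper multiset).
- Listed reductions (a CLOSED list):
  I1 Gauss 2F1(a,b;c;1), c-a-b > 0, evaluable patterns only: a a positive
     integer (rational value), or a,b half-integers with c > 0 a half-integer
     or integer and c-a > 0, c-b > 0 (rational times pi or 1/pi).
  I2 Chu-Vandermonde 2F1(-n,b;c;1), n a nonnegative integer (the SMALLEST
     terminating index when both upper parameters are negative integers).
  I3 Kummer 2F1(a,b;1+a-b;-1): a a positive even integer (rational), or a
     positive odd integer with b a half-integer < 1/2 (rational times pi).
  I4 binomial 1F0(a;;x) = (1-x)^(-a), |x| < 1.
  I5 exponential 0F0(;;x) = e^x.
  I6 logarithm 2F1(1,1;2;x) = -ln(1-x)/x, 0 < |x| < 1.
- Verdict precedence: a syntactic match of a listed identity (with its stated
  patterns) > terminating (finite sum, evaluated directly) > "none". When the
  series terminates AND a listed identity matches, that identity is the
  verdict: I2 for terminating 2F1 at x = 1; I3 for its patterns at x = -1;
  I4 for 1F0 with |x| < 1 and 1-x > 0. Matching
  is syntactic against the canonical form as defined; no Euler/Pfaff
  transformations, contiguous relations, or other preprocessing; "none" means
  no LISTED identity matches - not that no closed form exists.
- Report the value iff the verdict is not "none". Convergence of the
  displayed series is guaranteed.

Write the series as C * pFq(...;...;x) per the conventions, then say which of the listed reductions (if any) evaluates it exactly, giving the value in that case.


Canonical form: C = \frac{1}{3} times 2F1 with upper {-\frac{4}{3}, \frac{12}{5}}, lower {\frac{2}{5}}, x = -\frac{2}{3}. Verdict: no listed reduction: x = -\frac{2}{3} and upper {-\frac{4}{3}, \frac{12}{5}} fail every I1-I6 pattern.

Key observation: t_0 = \frac{1}{3} here, and the running product (C = 1/3, x = -2/3) telescopes to a rising factorial.
Ratio: r(k) = -\frac{2}{3} * (k-\frac{4}{3}) (k+\frac{12}{5}) / [(k+\frac{2}{5}) (k+1)] - rational in k. x = -\frac{2}{3}; t_0 = \frac{1}{3}; negate the roots.


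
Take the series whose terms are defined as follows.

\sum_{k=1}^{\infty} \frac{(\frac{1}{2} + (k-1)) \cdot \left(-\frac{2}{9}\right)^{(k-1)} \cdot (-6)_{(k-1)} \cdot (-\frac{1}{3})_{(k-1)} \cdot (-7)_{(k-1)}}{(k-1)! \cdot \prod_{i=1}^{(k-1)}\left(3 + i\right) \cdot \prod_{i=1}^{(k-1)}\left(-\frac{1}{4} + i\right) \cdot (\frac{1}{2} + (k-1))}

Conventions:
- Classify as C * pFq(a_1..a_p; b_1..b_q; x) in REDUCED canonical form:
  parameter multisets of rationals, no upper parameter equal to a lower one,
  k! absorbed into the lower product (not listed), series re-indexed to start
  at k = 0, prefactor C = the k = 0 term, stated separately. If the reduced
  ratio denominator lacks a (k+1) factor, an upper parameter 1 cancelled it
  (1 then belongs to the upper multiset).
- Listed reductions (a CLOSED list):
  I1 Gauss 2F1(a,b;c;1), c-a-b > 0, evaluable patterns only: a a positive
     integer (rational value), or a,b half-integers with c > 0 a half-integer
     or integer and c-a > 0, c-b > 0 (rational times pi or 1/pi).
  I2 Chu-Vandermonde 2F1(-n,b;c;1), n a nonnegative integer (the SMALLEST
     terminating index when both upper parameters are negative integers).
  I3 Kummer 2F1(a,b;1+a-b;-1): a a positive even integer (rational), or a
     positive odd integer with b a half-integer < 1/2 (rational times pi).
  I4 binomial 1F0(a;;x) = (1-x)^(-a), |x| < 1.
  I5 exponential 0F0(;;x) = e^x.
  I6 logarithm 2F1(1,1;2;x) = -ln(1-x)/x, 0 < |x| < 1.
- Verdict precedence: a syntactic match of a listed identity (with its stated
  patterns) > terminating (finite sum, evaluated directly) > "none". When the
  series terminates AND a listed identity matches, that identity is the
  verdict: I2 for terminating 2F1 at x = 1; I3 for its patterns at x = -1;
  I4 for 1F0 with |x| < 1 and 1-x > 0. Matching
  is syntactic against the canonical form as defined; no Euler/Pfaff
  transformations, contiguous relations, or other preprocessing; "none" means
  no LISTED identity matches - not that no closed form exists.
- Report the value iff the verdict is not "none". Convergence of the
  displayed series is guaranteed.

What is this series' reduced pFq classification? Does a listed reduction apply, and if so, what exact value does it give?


This is 1 * 3F2(-7, -6, -\frac{1}{3}; \frac{3}{4}, 4; -\frac{2}{9}) in reduced canonical form. Verdict: terminating. (-6)_k vanishes past k = 6, leaving a 7-term sum, computed directly. Sum: \frac{91035922000457}{50282917846821}.

Key step: with t_0 = 1, k + 1/2 divides numerator and denominator alike; prefactor 1 after cancelling.
Consecutive-term ratio: r(k) = -\frac{2}{9} * (k-7) (k-6) (k-\frac{1}{3}) / [(k+\frac{3}{4}) (k+4) (k+1)] - rational; roots negated = parameters, x = -\frac{2}{9}, C = 1.


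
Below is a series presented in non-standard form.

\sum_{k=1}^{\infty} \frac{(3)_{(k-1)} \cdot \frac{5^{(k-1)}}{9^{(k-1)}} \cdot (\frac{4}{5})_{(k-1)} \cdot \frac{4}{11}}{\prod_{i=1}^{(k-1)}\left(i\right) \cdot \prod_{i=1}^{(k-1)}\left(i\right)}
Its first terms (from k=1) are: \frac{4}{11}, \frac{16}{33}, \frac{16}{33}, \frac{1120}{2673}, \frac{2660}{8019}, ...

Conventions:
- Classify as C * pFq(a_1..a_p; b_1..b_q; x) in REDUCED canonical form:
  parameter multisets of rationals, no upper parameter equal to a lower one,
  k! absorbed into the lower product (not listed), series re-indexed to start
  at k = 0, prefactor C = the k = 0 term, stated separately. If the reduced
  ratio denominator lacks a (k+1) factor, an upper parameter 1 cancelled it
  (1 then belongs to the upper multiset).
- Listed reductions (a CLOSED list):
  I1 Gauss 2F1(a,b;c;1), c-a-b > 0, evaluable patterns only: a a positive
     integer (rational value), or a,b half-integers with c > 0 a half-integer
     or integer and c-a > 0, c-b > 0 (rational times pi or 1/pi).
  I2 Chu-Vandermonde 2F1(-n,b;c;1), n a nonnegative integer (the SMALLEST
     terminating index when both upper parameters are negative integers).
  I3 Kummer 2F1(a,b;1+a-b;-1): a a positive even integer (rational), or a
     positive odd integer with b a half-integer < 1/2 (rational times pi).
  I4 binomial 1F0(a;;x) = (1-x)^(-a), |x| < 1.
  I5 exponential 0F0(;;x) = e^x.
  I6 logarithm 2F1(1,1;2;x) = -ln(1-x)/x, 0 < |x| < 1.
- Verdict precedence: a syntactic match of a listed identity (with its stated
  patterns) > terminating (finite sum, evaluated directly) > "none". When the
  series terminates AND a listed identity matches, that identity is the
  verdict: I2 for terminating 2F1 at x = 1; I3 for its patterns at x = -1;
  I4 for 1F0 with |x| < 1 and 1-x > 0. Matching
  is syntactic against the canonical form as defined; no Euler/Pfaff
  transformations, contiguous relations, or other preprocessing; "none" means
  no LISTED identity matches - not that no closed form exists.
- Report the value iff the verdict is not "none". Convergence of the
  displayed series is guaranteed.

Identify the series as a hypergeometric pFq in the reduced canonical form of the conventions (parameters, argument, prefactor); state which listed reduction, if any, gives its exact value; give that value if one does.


Key step: t_0 = \frac{4}{11} here, and the two geometric factors (C = 4/11) combine into one argument.
Ratio: r(k) = \frac{5}{9} * (k+\frac{4}{5}) (k+3) / [(k+1) (k+1)] - rational; roots negated = parameters, x = \frac{5}{9}, C = \frac{4}{11}.

Canonical form: C = \frac{4}{11} times 2F1 with upper {\frac{4}{5}, 3}, lower {1}, x = \frac{5}{9}. Verdict: none (x = \frac{5}{9}): each listed identity misses the multisets {\frac{4}{5}, 3} ; {1}.


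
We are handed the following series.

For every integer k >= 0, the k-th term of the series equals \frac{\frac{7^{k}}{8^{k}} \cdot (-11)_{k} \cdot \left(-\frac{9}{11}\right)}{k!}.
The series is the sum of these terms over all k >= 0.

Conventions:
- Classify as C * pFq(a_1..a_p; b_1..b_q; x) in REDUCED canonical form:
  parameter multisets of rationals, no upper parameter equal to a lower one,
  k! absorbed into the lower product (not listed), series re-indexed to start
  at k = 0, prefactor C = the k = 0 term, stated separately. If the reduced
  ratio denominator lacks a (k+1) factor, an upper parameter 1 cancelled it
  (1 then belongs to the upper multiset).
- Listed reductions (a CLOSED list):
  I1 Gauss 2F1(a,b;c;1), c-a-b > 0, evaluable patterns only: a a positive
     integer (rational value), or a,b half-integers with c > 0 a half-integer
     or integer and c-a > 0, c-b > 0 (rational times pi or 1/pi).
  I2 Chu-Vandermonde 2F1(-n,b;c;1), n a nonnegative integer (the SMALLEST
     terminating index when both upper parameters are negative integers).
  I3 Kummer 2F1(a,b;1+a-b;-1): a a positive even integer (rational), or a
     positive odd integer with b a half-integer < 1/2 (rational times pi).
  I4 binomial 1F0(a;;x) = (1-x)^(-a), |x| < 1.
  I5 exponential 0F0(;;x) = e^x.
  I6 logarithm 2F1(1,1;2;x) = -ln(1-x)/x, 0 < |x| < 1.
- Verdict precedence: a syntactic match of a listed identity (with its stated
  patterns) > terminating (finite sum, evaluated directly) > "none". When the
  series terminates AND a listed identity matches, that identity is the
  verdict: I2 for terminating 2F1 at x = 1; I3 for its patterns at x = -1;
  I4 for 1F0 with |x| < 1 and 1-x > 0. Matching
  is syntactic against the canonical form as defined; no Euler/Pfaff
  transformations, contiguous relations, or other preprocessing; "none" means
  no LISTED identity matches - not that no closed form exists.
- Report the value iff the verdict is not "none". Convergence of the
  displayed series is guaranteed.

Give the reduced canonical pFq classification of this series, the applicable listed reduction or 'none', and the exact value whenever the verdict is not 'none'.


With C = -\frac{9}{11}: the canonical form is 1F0(-11; -; \frac{7}{8}). Verdict: the binomial series (I4) applies (the 1F0 binomial series: exponent 11, x = \frac{7}{8}). Hence: -\frac{9}{94489280512}.

Key step: with t_0 = -\frac{9}{11}, the two geometric factors (prefactor -9/11) combine into one argument.
Consecutive-term ratio: r(k) = \frac{7}{8} * (k-11) / [(k+1)] - rational in k. x = \frac{7}{8}; t_0 = -\frac{9}{11}; negate the roots.


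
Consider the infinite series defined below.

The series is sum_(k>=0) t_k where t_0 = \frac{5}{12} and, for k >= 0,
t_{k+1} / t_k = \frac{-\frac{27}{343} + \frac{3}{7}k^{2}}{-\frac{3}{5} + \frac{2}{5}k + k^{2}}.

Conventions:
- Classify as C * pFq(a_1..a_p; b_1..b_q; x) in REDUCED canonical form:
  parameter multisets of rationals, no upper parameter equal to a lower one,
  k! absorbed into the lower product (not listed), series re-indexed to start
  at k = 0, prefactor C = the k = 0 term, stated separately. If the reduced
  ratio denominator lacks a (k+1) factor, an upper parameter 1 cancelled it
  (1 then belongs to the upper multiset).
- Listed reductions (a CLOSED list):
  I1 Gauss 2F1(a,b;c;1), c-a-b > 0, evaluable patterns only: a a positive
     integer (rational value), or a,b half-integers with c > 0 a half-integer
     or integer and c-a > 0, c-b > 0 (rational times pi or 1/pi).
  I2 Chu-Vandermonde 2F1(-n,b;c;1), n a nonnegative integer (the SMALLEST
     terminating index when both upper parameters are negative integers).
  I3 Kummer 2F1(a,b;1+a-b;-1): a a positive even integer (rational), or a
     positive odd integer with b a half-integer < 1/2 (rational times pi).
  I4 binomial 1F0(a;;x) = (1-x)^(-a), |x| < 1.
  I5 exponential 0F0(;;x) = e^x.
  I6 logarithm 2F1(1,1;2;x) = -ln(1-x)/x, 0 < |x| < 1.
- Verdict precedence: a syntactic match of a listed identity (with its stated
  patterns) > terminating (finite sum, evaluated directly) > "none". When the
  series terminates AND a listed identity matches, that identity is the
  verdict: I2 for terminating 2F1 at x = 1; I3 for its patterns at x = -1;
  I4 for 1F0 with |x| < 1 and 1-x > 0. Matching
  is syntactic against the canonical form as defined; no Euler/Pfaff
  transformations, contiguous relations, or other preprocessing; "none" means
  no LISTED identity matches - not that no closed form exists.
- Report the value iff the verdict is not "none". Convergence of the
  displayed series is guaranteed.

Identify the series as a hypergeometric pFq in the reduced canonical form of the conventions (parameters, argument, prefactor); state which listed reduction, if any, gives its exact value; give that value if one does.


The series (x = \frac{3}{7}) is 2F1: upper {-\frac{3}{7}, \frac{3}{7}}, lower {-\frac{3}{5}}, prefactor \frac{5}{12}. Verdict: none (x = \frac{3}{7}): each listed identity misses the multisets {-\frac{3}{7}, \frac{3}{7}} ; {-\frac{3}{5}}.

The tell: with t_0 = \frac{5}{12}, the expanded ratio factors over Q; prefactor 5/12, roots give parameters.
Step ratio: r(k) = \frac{3}{7} * (k-\frac{3}{7}) (k+\frac{3}{7}) / [(k-\frac{3}{5}) (k+1)] - rational; roots negated = parameters, x = \frac{3}{7}, C = \frac{5}{12}.


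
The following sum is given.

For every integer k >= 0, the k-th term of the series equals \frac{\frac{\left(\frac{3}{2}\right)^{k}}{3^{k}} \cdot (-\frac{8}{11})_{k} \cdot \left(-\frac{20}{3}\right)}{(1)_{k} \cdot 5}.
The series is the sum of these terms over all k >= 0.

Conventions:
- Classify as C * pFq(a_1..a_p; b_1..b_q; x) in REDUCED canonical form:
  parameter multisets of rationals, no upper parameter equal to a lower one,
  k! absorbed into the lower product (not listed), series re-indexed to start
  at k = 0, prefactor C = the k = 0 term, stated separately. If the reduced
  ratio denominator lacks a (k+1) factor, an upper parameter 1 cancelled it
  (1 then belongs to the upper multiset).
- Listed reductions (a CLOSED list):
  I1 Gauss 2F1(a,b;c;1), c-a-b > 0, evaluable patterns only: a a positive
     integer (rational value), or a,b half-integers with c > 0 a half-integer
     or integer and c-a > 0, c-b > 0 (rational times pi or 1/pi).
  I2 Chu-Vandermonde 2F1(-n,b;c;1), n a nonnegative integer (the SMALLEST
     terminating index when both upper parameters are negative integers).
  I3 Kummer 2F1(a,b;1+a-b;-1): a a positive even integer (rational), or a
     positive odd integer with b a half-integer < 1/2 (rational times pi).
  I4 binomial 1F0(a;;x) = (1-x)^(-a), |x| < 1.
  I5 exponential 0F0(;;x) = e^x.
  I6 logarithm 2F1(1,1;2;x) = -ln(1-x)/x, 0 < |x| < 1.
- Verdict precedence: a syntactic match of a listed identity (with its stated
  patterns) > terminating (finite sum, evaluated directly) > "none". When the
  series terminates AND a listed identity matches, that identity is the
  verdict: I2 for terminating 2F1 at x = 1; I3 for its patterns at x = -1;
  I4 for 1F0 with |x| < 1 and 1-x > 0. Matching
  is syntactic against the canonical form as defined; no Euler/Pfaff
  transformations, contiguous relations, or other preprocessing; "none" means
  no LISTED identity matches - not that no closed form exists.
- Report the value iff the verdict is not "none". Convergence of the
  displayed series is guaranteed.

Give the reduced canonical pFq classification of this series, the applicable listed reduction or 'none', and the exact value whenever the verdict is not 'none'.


With C = -\frac{4}{3}: the canonical form is 1F0(-\frac{8}{11}; -; \frac{1}{2}). Verdict: the I4 binomial reduction applies (the 1F0 binomial series: exponent 8/11, x = \frac{1}{2}). Hence: \left(-\frac{4}{3}\right) \cdot \left(\frac{1}{2}\right)^{\frac{8}{11}}.

The tell: from the first term -\frac{4}{3}: the constant factors (prefactor -4/3) combine into one prefactor.
Consecutive-term ratio: r(k) = \frac{1}{2} * (k-\frac{8}{11}) / [(k+1)] ; factor over Q: parameters, x = \frac{1}{2}, and C = -\frac{4}{3}.


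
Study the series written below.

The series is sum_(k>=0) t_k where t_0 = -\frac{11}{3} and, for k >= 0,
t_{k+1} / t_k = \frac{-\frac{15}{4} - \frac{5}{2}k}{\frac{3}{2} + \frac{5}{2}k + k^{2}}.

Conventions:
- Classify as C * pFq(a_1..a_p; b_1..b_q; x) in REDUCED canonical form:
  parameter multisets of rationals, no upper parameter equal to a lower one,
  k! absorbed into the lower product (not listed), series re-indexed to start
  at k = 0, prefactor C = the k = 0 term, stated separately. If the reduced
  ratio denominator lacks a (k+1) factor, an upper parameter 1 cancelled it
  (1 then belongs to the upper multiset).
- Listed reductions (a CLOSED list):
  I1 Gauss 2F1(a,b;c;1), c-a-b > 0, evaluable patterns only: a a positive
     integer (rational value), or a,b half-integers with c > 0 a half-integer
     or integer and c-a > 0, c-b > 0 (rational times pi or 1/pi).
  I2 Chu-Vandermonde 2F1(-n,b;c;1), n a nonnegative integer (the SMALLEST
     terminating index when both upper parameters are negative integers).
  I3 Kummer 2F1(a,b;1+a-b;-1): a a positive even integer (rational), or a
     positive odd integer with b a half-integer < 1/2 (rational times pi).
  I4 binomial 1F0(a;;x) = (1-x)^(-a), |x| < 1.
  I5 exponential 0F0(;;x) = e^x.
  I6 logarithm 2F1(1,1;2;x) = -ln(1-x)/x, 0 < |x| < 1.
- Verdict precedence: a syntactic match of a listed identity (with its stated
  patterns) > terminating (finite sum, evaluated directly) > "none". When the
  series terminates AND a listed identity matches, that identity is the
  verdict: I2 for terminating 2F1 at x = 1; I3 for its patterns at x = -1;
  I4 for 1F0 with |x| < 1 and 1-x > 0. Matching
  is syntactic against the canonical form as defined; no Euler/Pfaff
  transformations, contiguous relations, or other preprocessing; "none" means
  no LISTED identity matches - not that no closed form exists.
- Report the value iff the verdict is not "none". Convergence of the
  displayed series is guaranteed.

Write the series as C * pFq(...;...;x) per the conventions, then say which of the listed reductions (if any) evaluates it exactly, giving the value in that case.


This is -\frac{11}{3} * 0F0(-; -; -\frac{5}{2}) in reduced canonical form. Verdict: the exponential series (I5) matches (the 0F0 exponential series at x = -\frac{5}{2}). Sum: \left(-\frac{11}{3}\right) \cdot e^{-\frac{5}{2}}.

Key observation: x = -\frac{5}{2} and the expanded ratio factors over Q; C = -11/3, roots give parameters.
Step ratio: r(k) = -\frac{5}{2} * 1 / [(k+1)] - rational in k, leading ratio -\frac{5}{2}; with t_0 = -\frac{11}{3}, classification follows.


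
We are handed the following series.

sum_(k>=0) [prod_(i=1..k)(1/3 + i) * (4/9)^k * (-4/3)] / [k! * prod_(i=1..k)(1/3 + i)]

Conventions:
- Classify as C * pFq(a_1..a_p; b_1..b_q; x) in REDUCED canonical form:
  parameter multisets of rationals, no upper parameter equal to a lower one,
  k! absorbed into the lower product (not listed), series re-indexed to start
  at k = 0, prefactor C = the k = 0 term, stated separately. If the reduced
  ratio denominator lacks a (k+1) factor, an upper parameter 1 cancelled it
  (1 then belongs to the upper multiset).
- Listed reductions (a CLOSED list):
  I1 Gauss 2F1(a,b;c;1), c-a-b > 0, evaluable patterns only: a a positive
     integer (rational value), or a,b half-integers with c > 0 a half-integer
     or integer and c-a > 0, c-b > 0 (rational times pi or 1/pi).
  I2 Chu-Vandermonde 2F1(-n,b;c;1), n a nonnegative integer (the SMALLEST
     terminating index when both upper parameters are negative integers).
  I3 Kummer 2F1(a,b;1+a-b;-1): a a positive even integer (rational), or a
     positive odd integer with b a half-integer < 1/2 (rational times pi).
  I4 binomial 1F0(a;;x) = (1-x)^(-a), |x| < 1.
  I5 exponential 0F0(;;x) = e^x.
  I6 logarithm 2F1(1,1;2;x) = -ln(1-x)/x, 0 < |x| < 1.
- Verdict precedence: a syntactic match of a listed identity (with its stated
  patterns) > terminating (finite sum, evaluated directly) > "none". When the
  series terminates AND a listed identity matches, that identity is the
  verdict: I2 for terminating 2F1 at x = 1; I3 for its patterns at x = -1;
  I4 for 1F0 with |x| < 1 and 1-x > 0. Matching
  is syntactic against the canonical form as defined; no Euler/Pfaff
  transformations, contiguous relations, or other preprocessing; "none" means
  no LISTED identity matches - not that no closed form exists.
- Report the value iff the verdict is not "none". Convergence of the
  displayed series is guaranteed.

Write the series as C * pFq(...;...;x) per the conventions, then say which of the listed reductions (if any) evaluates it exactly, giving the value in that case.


Structural cue: x = (4/9) and the running product (prefactor -4/3) telescopes to a rising factorial.
Adjacent-term ratio: r(k) = (4/9) * 1 / [(k+1)] - poly over poly, x = (4/9) from leading terms; C = -4/3 at k = 0.

x = 4/9 here; the reduced form reads 0F0, upper {-}, lower {-}, C = -4/3. Verdict: the exponential series (I5) matches (the 0F0 exponential series at x = 4/9). Sum: (-4/3) * e^(4/9).
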